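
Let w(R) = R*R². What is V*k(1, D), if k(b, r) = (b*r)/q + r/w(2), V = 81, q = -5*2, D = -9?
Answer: -729/40 ≈ -18.225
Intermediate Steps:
q = -10
w(R) = R³
k(b, r) = r/8 - b*r/10 (k(b, r) = (b*r)/(-10) + r/(2³) = (b*r)*(-⅒) + r/8 = -b*r/10 + r*(⅛) = -b*r/10 + r/8 = r/8 - b*r/10)
V*k(1, D) = 81*((1/40)*(-9)*(5 - 4*1)) = 81*((1/40)*(-9)*(5 - 4)) = 81*((1/40)*(-9)*1) = 81*(-9/40) = -729/40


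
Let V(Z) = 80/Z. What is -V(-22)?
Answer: 40/11 ≈ 3.6364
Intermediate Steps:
-V(-22) = -80/(-22) = -80*(-1)/22 = -1*(-40/11) = 40/11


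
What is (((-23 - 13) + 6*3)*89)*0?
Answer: 0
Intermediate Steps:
(((-23 - 13) + 6*3)*89)*0 = ((-36 + 18)*89)*0 = -18*89*0 = -1602*0 = 0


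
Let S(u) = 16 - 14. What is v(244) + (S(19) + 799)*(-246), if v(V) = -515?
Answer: -197561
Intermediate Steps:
S(u) = 2
v(244) + (S(19) + 799)*(-246) = -515 + (2 + 799)*(-246) = -515 + 801*(-246) = -515 - 197046 = -197561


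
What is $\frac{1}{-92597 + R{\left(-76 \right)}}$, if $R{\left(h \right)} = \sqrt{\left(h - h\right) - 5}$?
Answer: $- \frac{92597}{8574204414} - \frac{i \sqrt{5}}{8574204414} \approx -1.0799 \cdot 10^{-5} - 2.6079 \cdot 10^{-10} i$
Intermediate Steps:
$R{\left(h \right)} = i \sqrt{5}$ ($R{\left(h \right)} = \sqrt{0 - 5} = \sqrt{-5} = i \sqrt{5}$)
$\frac{1}{-92597 + R{\left(-76 \right)}} = \frac{1}{-92597 + i \sqrt{5}}$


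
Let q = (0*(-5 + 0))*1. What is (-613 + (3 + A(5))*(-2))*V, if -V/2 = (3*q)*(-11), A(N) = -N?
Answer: 0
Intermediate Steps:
q = 0 (q = (0*(-5))*1 = 0*1 = 0)
V = 0 (V = -2*3*0*(-11) = -0*(-11) = -2*0 = 0)
(-613 + (3 + A(5))*(-2))*V = (-613 + (3 - 1*5)*(-2))*0 = (-613 + (3 - 5)*(-2))*0 = (-613 - 2*(-2))*0 = (-613 + 4)*0 = -609*0 = 0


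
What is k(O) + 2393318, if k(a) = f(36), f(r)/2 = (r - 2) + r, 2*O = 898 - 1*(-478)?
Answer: 2393458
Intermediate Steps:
O = 688 (O = (898 - 1*(-478))/2 = (898 + 478)/2 = (1/2)*1376 = 688)
f(r) = -4 + 4*r (f(r) = 2*((r - 2) + r) = 2*((-2 + r) + r) = 2*(-2 + 2*r) = -4 + 4*r)
k(a) = 140 (k(a) = -4 + 4*36 = -4 + 144 = 140)
k(O) + 2393318 = 140 + 2393318 = 2393458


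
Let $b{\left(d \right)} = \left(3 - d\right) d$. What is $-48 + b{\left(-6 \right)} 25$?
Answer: $-1398$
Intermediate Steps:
$b{\left(d \right)} = d \left(3 - d\right)$
$-48 + b{\left(-6 \right)} 25 = -48 + - 6 \left(3 - -6\right) 25 = -48 + - 6 \left(3 + 6\right) 25 = -48 + \left(-6\right) 9 \cdot 25 = -48 - 1350 = -1398$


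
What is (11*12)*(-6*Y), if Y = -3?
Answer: 2376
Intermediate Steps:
(11*12)*(-6*Y) = (11*12)*(-6*(-3)) = 132*18 = 2376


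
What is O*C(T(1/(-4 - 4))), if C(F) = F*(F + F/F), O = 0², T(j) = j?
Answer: 0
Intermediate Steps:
O = 0
C(F) = F*(1 + F) (C(F) = F*(F + 1) = F*(1 + F))
O*C(T(1/(-4 - 4))) = 0*((1 + 1/(-4 - 4))/(-4 - 4)) = 0*((1 + 1/(-8))/(-8)) = 0*(-(1 - ⅛)/8) = 0*(-⅛*7/8) = 0*(-7/64) = 0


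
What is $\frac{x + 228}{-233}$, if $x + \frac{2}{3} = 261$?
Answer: $- \frac{1465}{699} \approx -2.0959$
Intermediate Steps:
$x = \frac{781}{3}$ ($x = - \frac{2}{3} + 261 = \frac{781}{3} \approx 260.33$)
$\frac{x + 228}{-233} = \frac{\frac{781}{3} + 228}{-233} = \frac{1465}{3} \left(- \frac{1}{233}\right) = - \frac{1465}{699}$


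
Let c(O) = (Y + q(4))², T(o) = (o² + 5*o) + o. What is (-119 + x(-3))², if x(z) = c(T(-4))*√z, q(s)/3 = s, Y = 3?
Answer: (119 - 225*I*√3)² ≈ -1.3771e+5 - 92751.0*I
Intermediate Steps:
q(s) = 3*s
T(o) = o² + 6*o
c(O) = 225 (c(O) = (3 + 3*4)² = (3 + 12)² = 15² = 225)
x(z) = 225*√z
(-119 + x(-3))² = (-119 + 225*√(-3))² = (-119 + 225*(I*√3))² = (-119 + 225*I*√3)²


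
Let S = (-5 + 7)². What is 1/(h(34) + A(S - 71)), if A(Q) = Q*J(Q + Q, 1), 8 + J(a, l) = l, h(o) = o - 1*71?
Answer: 1/432 ≈ 0.0023148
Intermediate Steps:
S = 4 (S = 2² = 4)
h(o) = -71 + o (h(o) = o - 71 = -71 + o)
J(a, l) = -8 + l
A(Q) = -7*Q (A(Q) = Q*(-8 + 1) = Q*(-7) = -7*Q)
1/(h(34) + A(S - 71)) = 1/((-71 + 34) - 7*(4 - 71)) = 1/(-37 - 7*(-67)) = 1/(-37 + 469) = 1/432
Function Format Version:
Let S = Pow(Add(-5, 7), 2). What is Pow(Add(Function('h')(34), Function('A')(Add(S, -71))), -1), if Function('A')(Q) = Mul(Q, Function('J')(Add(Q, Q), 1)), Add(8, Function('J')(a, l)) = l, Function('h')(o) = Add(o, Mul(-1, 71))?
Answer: Rational(1, 432) ≈ 0.0023148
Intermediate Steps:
S = 4 (S = Pow(2, 2) = 4)
Function('h')(o) = Add(-71, o) (Function('h')(o) = Add(o, -71) = Add(-71, o))
Function('J')(a, l) = Add(-8, l)
Function('A')(Q) = Mul(-7, Q) (Function('A')(Q) = Mul(Q, Add(-8, 1)) = Mul(Q, -7) = Mul(-7, Q))
Pow(Add(Function('h')(34), Function('A')(Add(S, -71))), -1) = Pow(Add(Add(-71, 34), Mul(-7, Add(4, -71))), -1) = Pow(Add(-37, Mul(-7, -67)), -1) = Pow(Add(-37, 469), -1) = Pow(432, -1) = Rational(1, 432)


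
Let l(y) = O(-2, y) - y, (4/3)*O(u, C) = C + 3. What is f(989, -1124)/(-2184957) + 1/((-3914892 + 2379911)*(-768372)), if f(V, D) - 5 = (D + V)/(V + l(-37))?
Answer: -1275756576186007/572956971756067796436 ≈ -2.2266e-6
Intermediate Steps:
O(u, C) = 9/4 + 3*C/4 (O(u, C) = 3*(C + 3)/4 = 3*(3 + C)/4 = 9/4 + 3*C/4)
l(y) = 9/4 - y/4 (l(y) = (9/4 + 3*y/4) - y = 9/4 - y/4)
f(V, D) = 5 + (D + V)/(23/2 + V) (f(V, D) = 5 + (D + V)/(V + (9/4 - ¼*(-37))) = 5 + (D + V)/(V + (9/4 + 37/4)) = 5 + (D + V)/(V + 23/2) = 5 + (D + V)/(23/2 + V))
f(989, -1124)/(-2184957) + 1/((-3914892 + 2379911)*(-768372)) = ((115 + 2*(-1124) + 12*989)/(23 + 2*989))/(-2184957) + 1/((-3914892 + 2379911)*(-768372)) = ((115 - 2248 + 11868)/(23 + 1978))*(-1/2184957) - 1/768372/(-1534981) = (9735/2001)*(-1/2184957) - 1/1534981*(-1/768372) = ((1/2001)*9735)*(-1/2184957) + 1/1179436420932 = (3245/667)*(-1/2184957) + 1/1179436420932 = -3245/1457366319 + 1/1179436420932 = -1275756576186007/572956971756067796436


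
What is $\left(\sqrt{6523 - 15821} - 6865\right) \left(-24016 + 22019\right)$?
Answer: $13709405 - 1997 i \sqrt{9298} \approx 1.3709 \cdot 10^{7} - 1.9256 \cdot 10^{5} i$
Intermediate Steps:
$\left(\sqrt{6523 - 15821} - 6865\right) \left(-24016 + 22019\right) = \left(\sqrt{-9298} - 6865\right) \left(-1997\right) = \left(i \sqrt{9298} - 6865\right) \left(-1997\right) = \left(-6865 + i \sqrt{9298}\right) \left(-1997\right) = 13709405 - 1997 i \sqrt{9298}$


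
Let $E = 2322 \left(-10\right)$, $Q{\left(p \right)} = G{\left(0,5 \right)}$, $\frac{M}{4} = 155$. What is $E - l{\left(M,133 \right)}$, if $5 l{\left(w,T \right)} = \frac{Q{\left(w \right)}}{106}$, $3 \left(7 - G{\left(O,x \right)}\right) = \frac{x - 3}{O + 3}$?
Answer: $- \frac{110759461}{4770} \approx -23220.0$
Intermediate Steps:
$M = 620$ ($M = 4 \cdot 155 = 620$)
$G{\left(O,x \right)} = 7 - \frac{-3 + x}{3 \left(3 + O\right)}$ ($G{\left(O,x \right)} = 7 - \frac{\left(x - 3\right) \frac{1}{O + 3}}{3} = 7 - \frac{\left(-3 + x\right) \frac{1}{3 + O}}{3} = 7 - \frac{\frac{1}{3 + O} \left(-3 + x\right)}{3} = 7 - \frac{-3 + x}{3 \left(3 + O\right)}$)
$Q{\left(p \right)} = \frac{61}{9}$ ($Q{\left(p \right)} = \frac{66 - 5 + 21 \cdot 0}{3 \left(3 + 0\right)} = \frac{66 - 5 + 0}{3 \cdot 3} = \frac{1}{3} \cdot \frac{1}{3} \cdot 61 = \frac{61}{9}$)
$E = -23220$
$l{\left(w,T \right)} = \frac{61}{4770}$ ($l{\left(w,T \right)} = \frac{\frac{61}{9} \cdot \frac{1}{106}}{5} = \frac{1}{5} \cdot \frac{61}{954} = \frac{61}{4770}$)
$E - l{\left(M,133 \right)} = -23220 - \frac{61}{4770} = - \frac{110759461}{4770}$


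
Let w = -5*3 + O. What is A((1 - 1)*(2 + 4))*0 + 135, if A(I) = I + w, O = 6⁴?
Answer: 135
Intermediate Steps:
O = 1296
w = 1281 (w = -5*3 + 1296 = -15 + 1296 = 1281)
A(I) = 1281 + I (A(I) = I + 1281 = 1281 + I)
A((1 - 1)*(2 + 4))*0 + 135 = (1281 + (1 - 1)*(2 + 4))*0 + 135 = (1281 + 0*6)*0 + 135 = (1281 + 0)*0 + 135 = 1281*0 + 135 = 0 + 135 = 135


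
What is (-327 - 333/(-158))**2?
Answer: 2635076889/24964 ≈ 1.0556e+5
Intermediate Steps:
(-327 - 333/(-158))**2 = (-327 - 333*(-1/158))**2 = (-327 + 333/158)**2 = (-51333/158)**2 = 2635076889/24964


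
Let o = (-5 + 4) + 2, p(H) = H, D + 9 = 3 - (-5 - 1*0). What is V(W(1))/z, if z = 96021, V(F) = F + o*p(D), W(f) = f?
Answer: 0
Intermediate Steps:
D = -1 (D = -9 + (3 - (-5 - 1*0)) = -9 + (3 - (-5 + 0)) = -9 + (3 - 1*(-5)) = -9 + (3 + 5) = -9 + 8 = -1)
o = 1 (o = -1 + 2 = 1)
V(F) = -1 + F (V(F) = F + 1*(-1) = F - 1 = -1 + F)
V(W(1))/z = (-1 + 1)/96021 = 0*(1/96021) = 0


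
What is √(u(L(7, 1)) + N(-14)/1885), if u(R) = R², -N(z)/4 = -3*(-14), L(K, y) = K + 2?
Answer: √287494545/1885 ≈ 8.9950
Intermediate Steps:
L(K, y) = 2 + K
N(z) = -168 (N(z) = -(-12)*(-14) = -4*42 = -168)
√(u(L(7, 1)) + N(-14)/1885) = √((2 + 7)² - 168/1885) = √(9² - 168*1/1885) = √(81 - 168/1885) = √(152517/1885) = √287494545/1885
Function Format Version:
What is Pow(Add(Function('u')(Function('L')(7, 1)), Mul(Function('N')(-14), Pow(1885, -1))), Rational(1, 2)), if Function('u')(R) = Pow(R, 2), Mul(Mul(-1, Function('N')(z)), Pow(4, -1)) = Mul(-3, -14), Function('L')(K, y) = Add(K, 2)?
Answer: Mul(Rational(1, 1885), Pow(287494545, Rational(1, 2))) ≈ 8.9950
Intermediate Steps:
Function('L')(K, y) = Add(2, K)
Function('N')(z) = -168 (Function('N')(z) = Mul(-4, Mul(-3, -14)) = Mul(-4, 42) = -168)
Pow(Add(Function('u')(Function('L')(7, 1)), Mul(Function('N')(-14), Pow(1885, -1))), Rational(1, 2)) = Pow(Add(Pow(Add(2, 7), 2), Mul(-168, Pow(1885, -1))), Rational(1, 2)) = Pow(Add(Pow(9, 2), Mul(-168, Rational(1, 1885))), Rational(1, 2)) = Pow(Add(81, Rational(-168, 1885)), Rational(1, 2)) = Pow(Rational(152517, 1885), Rational(1, 2)) = Mul(Rational(1, 1885), Pow(287494545, Rational(1, 2)))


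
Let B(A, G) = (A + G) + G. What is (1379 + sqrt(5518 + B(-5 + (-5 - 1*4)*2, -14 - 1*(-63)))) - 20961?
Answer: -19582 + sqrt(5593) ≈ -19507.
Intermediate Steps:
B(A, G) = A + 2*G
(1379 + sqrt(5518 + B(-5 + (-5 - 1*4)*2, -14 - 1*(-63)))) - 20961 = (1379 + sqrt(5518 + ((-5 + (-5 - 1*4)*2) + 2*(-14 - 1*(-63))))) - 20961 = (1379 + sqrt(5518 + ((-5 + (-5 - 4)*2) + 2*(-14 + 63)))) - 20961 = (1379 + sqrt(5518 + ((-5 - 9*2) + 2*49))) - 20961 = (1379 + sqrt(5518 + ((-5 - 18) + 98))) - 20961 = (1379 + sqrt(5518 + (-23 + 98))) - 20961 = (1379 + sqrt(5518 + 75)) - 20961 = (1379 + sqrt(5593)) - 20961 = -19582 + sqrt(5593)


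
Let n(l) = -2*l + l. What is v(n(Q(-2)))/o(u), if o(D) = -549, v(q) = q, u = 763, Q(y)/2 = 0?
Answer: 0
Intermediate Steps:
Q(y) = 0 (Q(y) = 2*0 = 0)
n(l) = -l
v(n(Q(-2)))/o(u) = -1*0/(-549) = 0*(-1/549) = 0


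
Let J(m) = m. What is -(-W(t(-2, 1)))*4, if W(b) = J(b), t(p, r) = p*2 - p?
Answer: -8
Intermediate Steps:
t(p, r) = p (t(p, r) = 2*p - p = p)
W(b) = b
-(-W(t(-2, 1)))*4 = -(-1*(-2))*4 = -2*4 = -1*8 = -8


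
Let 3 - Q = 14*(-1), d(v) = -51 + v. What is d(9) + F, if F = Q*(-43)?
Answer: -773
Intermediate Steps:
Q = 17 (Q = 3 - 14*(-1) = 3 - 1*(-14) = 3 + 14 = 17)
F = -731 (F = 17*(-43) = -731)
d(9) + F = (-51 + 9) - 731 = -42 - 731 = -773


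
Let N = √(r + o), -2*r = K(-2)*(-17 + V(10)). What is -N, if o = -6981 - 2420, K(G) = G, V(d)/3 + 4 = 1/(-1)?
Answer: -I*√9433 ≈ -97.124*I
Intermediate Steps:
V(d) = -15 (V(d) = -12 + 3/(-1) = -12 + 3*(-1) = -12 - 3 = -15)
o = -9401
r = -32 (r = -(-1)*(-17 - 15) = -(-1)*(-32) = -½*64 = -32)
N = I*√9433 (N = √(-32 - 9401) = √(-9433) = I*√9433 ≈ 97.124*I)
-N = -I*√9433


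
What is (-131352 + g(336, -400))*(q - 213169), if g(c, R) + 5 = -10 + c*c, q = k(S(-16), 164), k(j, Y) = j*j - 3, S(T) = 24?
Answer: 3926860716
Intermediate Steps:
k(j, Y) = -3 + j² (k(j, Y) = j² - 3 = -3 + j²)
q = 573 (q = -3 + 24² = -3 + 576 = 573)
g(c, R) = -15 + c² (g(c, R) = -5 + (-10 + c*c) = -5 + (-10 + c²) = -15 + c²)
(-131352 + g(336, -400))*(q - 213169) = (-131352 + (-15 + 336²))*(573 - 213169) = (-131352 + (-15 + 112896))*(-212596) = (-131352 + 112881)*(-212596) = -18471*(-212596) = 3926860716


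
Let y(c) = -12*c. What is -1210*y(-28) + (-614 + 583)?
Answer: -406591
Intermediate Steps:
-1210*y(-28) + (-614 + 583) = -(-14520)*(-28) + (-614 + 583) = -1210*336 - 31 = -406560 - 31 = -406591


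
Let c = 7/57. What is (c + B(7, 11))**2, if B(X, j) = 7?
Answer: 164836/3249 ≈ 50.734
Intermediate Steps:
c = 7/57 (c = 7*(1/57) = 7/57 ≈ 0.12281)
(c + B(7, 11))**2 = (7/57 + 7)**2 = (406/57)**2 = 164836/3249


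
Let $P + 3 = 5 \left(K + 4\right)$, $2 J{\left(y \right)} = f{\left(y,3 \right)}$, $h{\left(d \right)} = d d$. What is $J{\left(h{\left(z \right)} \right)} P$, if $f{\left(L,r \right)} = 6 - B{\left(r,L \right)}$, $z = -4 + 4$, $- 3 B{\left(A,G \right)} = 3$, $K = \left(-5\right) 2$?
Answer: $- \frac{231}{2} \approx -115.5$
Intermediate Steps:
$K = -10$
$B{\left(A,G \right)} = -1$ ($B{\left(A,G \right)} = \left(- \frac{1}{3}\right) 3 = -1$)
$z = 0$
$h{\left(d \right)} = d^{2}$
$f{\left(L,r \right)} = 7$ ($f{\left(L,r \right)} = 6 - -1 = 6 + 1 = 7$)
$J{\left(y \right)} = \frac{7}{2}$ ($J{\left(y \right)} = \frac{1}{2} \cdot 7 = \frac{7}{2}$)
$P = -33$ ($P = -3 + 5 \left(-10 + 4\right) = -3 + 5 \left(-6\right) = -3 - 30 = -33$)
$J{\left(h{\left(z \right)} \right)} P = \frac{7}{2} \left(-33\right) = - \frac{231}{2}$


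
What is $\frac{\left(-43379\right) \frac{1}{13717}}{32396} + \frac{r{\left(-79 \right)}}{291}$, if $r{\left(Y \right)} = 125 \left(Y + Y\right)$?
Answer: $- \frac{1253776754327}{18473342316} \approx -67.87$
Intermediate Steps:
$r{\left(Y \right)} = 250 Y$ ($r{\left(Y \right)} = 125 \cdot 2 Y = 250 Y$)
$\frac{\left(-43379\right) \frac{1}{13717}}{32396} + \frac{r{\left(-79 \right)}}{291} = \frac{\left(-43379\right) \frac{1}{13717}}{32396} + \frac{250 \left(-79\right)}{291} = \left(-43379\right) \frac{1}{13717} \cdot \frac{1}{32396} - \frac{19750}{291} = \left(- \frac{43379}{13717}\right) \frac{1}{32396} - \frac{19750}{291} = - \frac{6197}{63482276} - \frac{19750}{291} = - \frac{1253776754327}{18473342316}$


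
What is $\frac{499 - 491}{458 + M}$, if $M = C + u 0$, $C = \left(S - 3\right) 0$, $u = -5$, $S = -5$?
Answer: $\frac{4}{229} \approx 0.017467$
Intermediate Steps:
$C = 0$ ($C = \left(-5 - 3\right) 0 = \left(-8\right) 0 = 0$)
$M = 0$ ($M = 0 - 0 = 0 + 0 = 0$)
$\frac{499 - 491}{458 + M} = \frac{499 - 491}{458 + 0} = \frac{8}{458} = 8 \cdot \frac{1}{458} = \frac{4}{229}$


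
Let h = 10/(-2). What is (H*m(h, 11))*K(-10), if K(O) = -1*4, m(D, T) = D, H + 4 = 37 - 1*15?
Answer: 360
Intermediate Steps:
H = 18 (H = -4 + (37 - 1*15) = -4 + (37 - 15) = -4 + 22 = 18)
h = -5 (h = 10*(-½) = -5)
K(O) = -4
(H*m(h, 11))*K(-10) = (18*(-5))*(-4) = -90*(-4) = 360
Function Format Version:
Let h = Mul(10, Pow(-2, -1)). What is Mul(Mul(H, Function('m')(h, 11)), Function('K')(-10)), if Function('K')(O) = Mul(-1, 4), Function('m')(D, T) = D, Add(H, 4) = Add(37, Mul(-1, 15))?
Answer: 360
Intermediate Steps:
H = 18 (H = Add(-4, Add(37, Mul(-1, 15))) = Add(-4, Add(37, -15)) = Add(-4, 22) = 18)
h = -5 (h = Mul(10, Rational(-1, 2)) = -5)
Function('K')(O) = -4
Mul(Mul(H, Function('m')(h, 11)), Function('K')(-10)) = Mul(Mul(18, -5), -4) = Mul(-90, -4) = 360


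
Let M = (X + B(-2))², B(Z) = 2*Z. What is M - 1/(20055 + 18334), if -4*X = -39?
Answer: 20307765/614224 ≈ 33.063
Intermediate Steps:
X = 39/4 (X = -¼*(-39) = 39/4 ≈ 9.7500)
M = 529/16 (M = (39/4 + 2*(-2))² = (39/4 - 4)² = (23/4)² = 529/16 ≈ 33.063)
M - 1/(20055 + 18334) = 529/16 - 1/(20055 + 18334) = 529/16 - 1/38389 = 20307765/614224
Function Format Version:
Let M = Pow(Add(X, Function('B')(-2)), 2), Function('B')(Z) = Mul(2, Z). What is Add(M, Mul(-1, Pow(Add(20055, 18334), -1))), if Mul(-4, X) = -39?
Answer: Rational(20307765, 614224) ≈ 33.063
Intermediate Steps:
X = Rational(39, 4) (X = Mul(Rational(-1, 4), -39) = Rational(39, 4) ≈ 9.7500)
M = Rational(529, 16) (M = Pow(Add(Rational(39, 4), Mul(2, -2)), 2) = Pow(Add(Rational(39, 4), -4), 2) = Pow(Rational(23, 4), 2) = Rational(529, 16) ≈ 33.063)
Add(M, Mul(-1, Pow(Add(20055, 18334), -1))) = Add(Rational(529, 16), Mul(-1, Pow(Add(20055, 18334), -1))) = Add(Rational(529, 16), Mul(-1, Pow(38389, -1))) = Add(Rational(529, 16), Mul(-1, Rational(1, 38389))) = Add(Rational(529, 16), Rational(-1, 38389)) = Rational(20307765, 614224)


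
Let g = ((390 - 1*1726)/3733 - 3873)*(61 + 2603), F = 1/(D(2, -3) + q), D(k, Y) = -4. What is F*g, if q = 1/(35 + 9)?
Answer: 338970972384/130655 ≈ 2.5944e+6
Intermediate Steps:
q = 1/44 ≈ 0.022727
F = -44/175 (F = 1/(-4 + 1/44) = 1/(-175/44) = -44/175 ≈ -0.25143)
g = -38519428680/3733 (g = ((390 - 1726)*(1/3733) - 3873)*2664 = (-1336*1/3733 - 3873)*2664 = (-1336/3733 - 3873)*2664 = -14459245/3733*2664 = -38519428680/3733 ≈ -1.0319e+7)
F*g = -44/175*(-38519428680/3733) = 338970972384/130655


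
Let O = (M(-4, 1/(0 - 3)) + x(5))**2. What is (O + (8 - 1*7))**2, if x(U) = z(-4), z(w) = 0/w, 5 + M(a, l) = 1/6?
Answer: 769129/1296 ≈ 593.46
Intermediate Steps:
M(a, l) = -29/6 (M(a, l) = -5 + 1/6 = -29/6)
z(w) = 0
x(U) = 0
O = 841/36 (O = (-29/6 + 0)**2 = (-29/6)**2 = 841/36 ≈ 23.361)
(O + (8 - 1*7))**2 = (841/36 + (8 - 1*7))**2 = (841/36 + (8 - 7))**2 = (841/36 + 1)**2 = (877/36)**2 = 769129/1296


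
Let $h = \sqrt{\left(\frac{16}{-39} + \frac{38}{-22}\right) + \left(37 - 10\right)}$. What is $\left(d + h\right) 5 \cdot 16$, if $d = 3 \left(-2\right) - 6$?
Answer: $-960 + \frac{80 \sqrt{4575714}}{429} \approx -561.1$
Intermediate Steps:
$d = -12$ ($d = -6 - 6 = -12$)
$h = \frac{\sqrt{4575714}}{429}$ ($h = \sqrt{\left(16 \left(- \frac{1}{39}\right) + 38 \left(- \frac{1}{22}\right)\right) + \left(37 - 10\right)} = \sqrt{\left(- \frac{16}{39} - \frac{19}{11}\right) + 27} = \sqrt{- \frac{917}{429} + 27} = \sqrt{\frac{10666}{429}} = \frac{\sqrt{4575714}}{429} \approx 4.9862$)
$\left(d + h\right) 5 \cdot 16 = \left(-12 + \frac{\sqrt{4575714}}{429}\right) 5 \cdot 16 = \left(-12 + \frac{\sqrt{4575714}}{429}\right) 80 = -960 + \frac{80 \sqrt{4575714}}{429}$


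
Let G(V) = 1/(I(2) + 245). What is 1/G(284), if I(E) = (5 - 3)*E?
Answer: 249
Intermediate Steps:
I(E) = 2*E
G(V) = 1/249 (G(V) = 1/(2*2 + 245) = 1/(4 + 245) = 1/249)
1/G(284) = 1/(1/249) = 249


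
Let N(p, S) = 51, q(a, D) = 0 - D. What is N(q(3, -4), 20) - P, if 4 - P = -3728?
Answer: -3681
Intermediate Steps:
q(a, D) = -D
P = 3732 (P = 4 - 1*(-3728) = 4 + 3728 = 3732)
N(q(3, -4), 20) - P = 51 - 1*3732 = 51 - 3732 = -3681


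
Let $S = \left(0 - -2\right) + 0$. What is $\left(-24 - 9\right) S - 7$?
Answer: $-73$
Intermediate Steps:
$S = 2$ ($S = \left(0 + 2\right) + 0 = 2 + 0 = 2$)
$\left(-24 - 9\right) S - 7 = \left(-24 - 9\right) 2 - 7 = \left(-33\right) 2 - 7 = -66 - 7 = -73$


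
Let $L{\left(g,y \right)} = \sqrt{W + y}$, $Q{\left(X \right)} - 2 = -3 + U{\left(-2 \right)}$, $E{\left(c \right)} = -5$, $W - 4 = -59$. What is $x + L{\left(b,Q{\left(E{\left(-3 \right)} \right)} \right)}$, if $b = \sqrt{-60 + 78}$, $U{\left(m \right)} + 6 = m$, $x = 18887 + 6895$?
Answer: $25782 + 8 i \approx 25782.0 + 8.0 i$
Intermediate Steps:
$x = 25782$
$U{\left(m \right)} = -6 + m$
$W = -55$ ($W = 4 - 59 = -55$)
$Q{\left(X \right)} = -9$ ($Q{\left(X \right)} = 2 - 11 = -9$)
$b = 3 \sqrt{2}$ ($b = \sqrt{18} = 3 \sqrt{2} \approx 4.2426$)
$L{\left(g,y \right)} = \sqrt{-55 + y}$
$x + L{\left(b,Q{\left(E{\left(-3 \right)} \right)} \right)} = 25782 + \sqrt{-55 - 9} = 25782 + \sqrt{-64} = 25782 + 8 i$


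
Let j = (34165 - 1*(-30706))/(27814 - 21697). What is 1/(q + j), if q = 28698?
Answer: 6117/175610537 ≈ 3.4833e-5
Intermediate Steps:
j = 64871/6117 (j = (34165 + 30706)/6117 = 64871*(1/6117) = 64871/6117 ≈ 10.605)
1/(q + j) = 1/(28698 + 64871/6117) = 1/(175610537/6117) = 6117/175610537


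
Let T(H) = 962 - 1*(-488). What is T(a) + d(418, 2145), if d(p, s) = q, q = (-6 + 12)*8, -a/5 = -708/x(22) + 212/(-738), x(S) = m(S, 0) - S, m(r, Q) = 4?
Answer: 1498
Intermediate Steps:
x(S) = 4 - S
a = -72040/369 (a = -5*(-708/(4 - 1*22) + 212/(-738)) = -5*(-708/(4 - 22) + 212*(-1/738)) = -5*(-708/(-18) - 106/369) = -5*(-708*(-1/18) - 106/369) = -5*(118/3 - 106/369) = -5*14408/369 = -72040/369 ≈ -195.23)
q = 48 (q = 6*8 = 48)
d(p, s) = 48
T(H) = 1450 (T(H) = 962 + 488 = 1450)
T(a) + d(418, 2145) = 1450 + 48 = 1498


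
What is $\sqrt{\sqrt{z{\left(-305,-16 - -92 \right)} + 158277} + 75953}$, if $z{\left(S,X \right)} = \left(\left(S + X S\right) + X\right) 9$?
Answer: $\sqrt{75953 + 2 i \sqrt{13101}} \approx 275.6 + 0.415 i$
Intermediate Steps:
$z{\left(S,X \right)} = 9 S + 9 X + 9 S X$ ($z{\left(S,X \right)} = \left(\left(S + S X\right) + X\right) 9 = \left(S + X + S X\right) 9 = 9 S + 9 X + 9 S X$)
$\sqrt{\sqrt{z{\left(-305,-16 - -92 \right)} + 158277} + 75953} = \sqrt{\sqrt{\left(9 \left(-305\right) + 9 \left(-16 - -92\right) + 9 \left(-305\right) \left(-16 - -92\right)\right) + 158277} + 75953} = \sqrt{\sqrt{\left(-2745 + 9 \left(-16 + 92\right) + 9 \left(-305\right) \left(-16 + 92\right)\right) + 158277} + 75953} = \sqrt{\sqrt{\left(-2745 + 9 \cdot 76 + 9 \left(-305\right) 76\right) + 158277} + 75953} = \sqrt{\sqrt{\left(-2745 + 684 - 208620\right) + 158277} + 75953} = \sqrt{\sqrt{-210681 + 158277} + 75953} = \sqrt{\sqrt{-52404} + 75953} = \sqrt{2 i \sqrt{13101} + 75953} = \sqrt{75953 + 2 i \sqrt{13101}}$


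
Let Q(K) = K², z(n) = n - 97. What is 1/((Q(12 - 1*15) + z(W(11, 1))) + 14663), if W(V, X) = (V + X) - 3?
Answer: 1/14584 ≈ 6.8568e-5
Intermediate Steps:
W(V, X) = -3 + V + X
z(n) = -97 + n
1/((Q(12 - 1*15) + z(W(11, 1))) + 14663) = 1/(((12 - 1*15)² + (-97 + (-3 + 11 + 1))) + 14663) = 1/(((12 - 15)² + (-97 + 9)) + 14663) = 1/(((-3)² - 88) + 14663) = 1/((9 - 88) + 14663) = 1/(-79 + 14663) = 1/14584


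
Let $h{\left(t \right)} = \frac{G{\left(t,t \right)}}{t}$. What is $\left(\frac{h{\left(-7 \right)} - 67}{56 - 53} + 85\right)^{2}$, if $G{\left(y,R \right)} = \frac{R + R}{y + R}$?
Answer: $\frac{1729225}{441} \approx 3921.1$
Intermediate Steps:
$G{\left(y,R \right)} = \frac{2 R}{R + y}$
$h{\left(t \right)} = \frac{1}{t}$ ($h{\left(t \right)} = \frac{2 t \frac{1}{t + t}}{t} = \frac{2 t \frac{1}{2 t}}{t} = 1 \frac{1}{t} = \frac{1}{t}$)
$\left(\frac{h{\left(-7 \right)} - 67}{56 - 53} + 85\right)^{2} = \left(\frac{\frac{1}{-7} - 67}{56 - 53} + 85\right)^{2} = \left(\frac{- \frac{1}{7} - 67}{3} + 85\right)^{2} = \left(\left(- \frac{470}{7}\right) \frac{1}{3} + 85\right)^{2} = \left(- \frac{470}{21} + 85\right)^{2} = \left(\frac{1315}{21}\right)^{2} = \frac{1729225}{441}$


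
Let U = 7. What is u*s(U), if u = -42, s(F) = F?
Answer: -294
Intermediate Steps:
u*s(U) = -42*7 = -294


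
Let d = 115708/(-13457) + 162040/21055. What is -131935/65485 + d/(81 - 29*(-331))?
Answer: -3618753237650931/1796059365233980 ≈ -2.0148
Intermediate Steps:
d = -51131932/56667427 (d = 115708*(-1/13457) + 162040*(1/21055) = -115708/13457 + 32408/4211 = -51131932/56667427 ≈ -0.90232)
-131935/65485 + d/(81 - 29*(-331)) = -131935/65485 - 51131932/(56667427*(81 - 29*(-331))) = -131935*1/65485 - 51131932/(56667427*(81 + 9599)) = -26387/13097 - 51131932/56667427/9680 = -26387/13097 - 51131932/56667427*1/9680 = -26387/13097 - 12782983/137135173340 = -3618753237650931/1796059365233980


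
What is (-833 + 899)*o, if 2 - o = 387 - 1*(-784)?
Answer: -77154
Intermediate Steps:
o = -1169 (o = 2 - (387 - 1*(-784)) = 2 - (387 + 784) = 2 - 1*1171 = 2 - 1171 = -1169)
(-833 + 899)*o = (-833 + 899)*(-1169) = 66*(-1169) = -77154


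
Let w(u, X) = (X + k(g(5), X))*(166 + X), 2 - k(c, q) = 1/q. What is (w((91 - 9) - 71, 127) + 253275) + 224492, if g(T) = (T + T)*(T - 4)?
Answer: 65476335/127 ≈ 5.1556e+5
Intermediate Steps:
g(T) = 2*T*(-4 + T) (g(T) = (2*T)*(-4 + T) = 2*T*(-4 + T))
k(c, q) = 2 - 1/q
w(u, X) = (166 + X)*(2 + X - 1/X) (w(u, X) = (X + (2 - 1/X))*(166 + X) = (2 + X - 1/X)*(166 + X) = (166 + X)*(2 + X - 1/X))
(w((91 - 9) - 71, 127) + 253275) + 224492 = ((331 + 127**2 - 166/127 + 168*127) + 253275) + 224492 = ((331 + 16129 - 166*1/127 + 21336) + 253275) + 224492 = ((331 + 16129 - 166/127 + 21336) + 253275) + 224492 = (4799926/127 + 253275) + 224492 = 36965851/127 + 224492 = 65476335/127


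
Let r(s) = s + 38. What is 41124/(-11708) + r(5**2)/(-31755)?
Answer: -108885852/30982295 ≈ -3.5145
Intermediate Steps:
r(s) = 38 + s
41124/(-11708) + r(5**2)/(-31755) = 41124/(-11708) + (38 + 5**2)/(-31755) = 41124*(-1/11708) + (38 + 25)*(-1/31755) = -10281/2927 + 63*(-1/31755) = -10281/2927 - 21/10585 = -108885852/30982295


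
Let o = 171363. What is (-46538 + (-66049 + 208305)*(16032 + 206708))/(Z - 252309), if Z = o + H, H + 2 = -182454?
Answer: -15843027451/131701 ≈ -1.2030e+5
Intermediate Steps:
H = -182456 (H = -2 - 182454 = -182456)
Z = -11093 (Z = 171363 - 182456 = -11093)
(-46538 + (-66049 + 208305)*(16032 + 206708))/(Z - 252309) = (-46538 + (-66049 + 208305)*(16032 + 206708))/(-11093 - 252309) = (-46538 + 142256*222740)/(-263402) = (-46538 + 31686101440)*(-1/263402) = 31686054902*(-1/263402) = -15843027451/131701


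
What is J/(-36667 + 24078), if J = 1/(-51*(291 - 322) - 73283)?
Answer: 1/902656478 ≈ 1.1078e-9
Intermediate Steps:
J = -1/71702 (J = 1/(-51*(-31) - 73283) = 1/(1581 - 73283) = 1/(-71702) = -1/71702 ≈ -1.3947e-5)
J/(-36667 + 24078) = -1/(71702*(-36667 + 24078)) = -1/71702/(-12589) = -1/71702*(-1/12589) = 1/902656478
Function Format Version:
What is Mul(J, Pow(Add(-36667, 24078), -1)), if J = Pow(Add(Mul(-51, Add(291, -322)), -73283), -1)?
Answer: Rational(1, 902656478) ≈ 1.1078e-9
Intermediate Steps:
J = Rational(-1, 71702) (J = Pow(Add(Mul(-51, -31), -73283), -1) = Pow(Add(1581, -73283), -1) = Pow(-71702, -1) = Rational(-1, 71702) ≈ -1.3947e-5)
Mul(J, Pow(Add(-36667, 24078), -1)) = Mul(Rational(-1, 71702), Pow(Add(-36667, 24078), -1)) = Mul(Rational(-1, 71702), Pow(-12589, -1)) = Mul(Rational(-1, 71702), Rational(-1, 12589)) = Rational(1, 902656478)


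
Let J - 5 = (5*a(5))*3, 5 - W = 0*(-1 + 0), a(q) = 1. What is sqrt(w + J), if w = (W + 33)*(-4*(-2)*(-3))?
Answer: 2*I*sqrt(223) ≈ 29.866*I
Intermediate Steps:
W = 5 (W = 5 - 0*(-1 + 0) = 5 - 0*(-1) = 5 - 1*0 = 5 + 0 = 5)
J = 20 (J = 5 + (5*1)*3 = 5 + 5*3 = 5 + 15 = 20)
w = -912 (w = (5 + 33)*(-4*(-2)*(-3)) = 38*(8*(-3)) = 38*(-24) = -912)
sqrt(w + J) = sqrt(-912 + 20) = sqrt(-892) = 2*I*sqrt(223)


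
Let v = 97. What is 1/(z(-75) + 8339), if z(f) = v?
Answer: 1/8436 ≈ 0.00011854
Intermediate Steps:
z(f) = 97
1/(z(-75) + 8339) = 1/(97 + 8339) = 1/8436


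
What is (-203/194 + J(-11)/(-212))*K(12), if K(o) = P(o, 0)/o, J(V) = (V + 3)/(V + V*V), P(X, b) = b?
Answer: 0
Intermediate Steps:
J(V) = (3 + V)/(V + V**2)
K(o) = 0 (K(o) = 0/o = 0)
(-203/194 + J(-11)/(-212))*K(12) = (-203/194 + ((3 - 11)/((-11)*(1 - 11)))/(-212))*0 = (-203*1/194 - 1/11*(-8)/(-10)*(-1/212))*0 = (-203/194 - 1/11*(-1/10)*(-8)*(-1/212))*0 = (-203/194 - 4/55*(-1/212))*0 = (-203/194 + 1/2915)*0 = -591551/565510*0 = 0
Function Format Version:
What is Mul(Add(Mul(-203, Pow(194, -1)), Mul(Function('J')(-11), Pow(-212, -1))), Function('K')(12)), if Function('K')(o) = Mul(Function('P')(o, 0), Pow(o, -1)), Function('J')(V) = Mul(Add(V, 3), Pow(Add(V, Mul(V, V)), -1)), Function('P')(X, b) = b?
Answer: 0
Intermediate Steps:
Function('J')(V) = Mul(Pow(Add(V, Pow(V, 2)), -1), Add(3, V)) (Function('J')(V) = Mul(Add(3, V), Pow(Add(V, Pow(V, 2)), -1)) = Mul(Pow(Add(V, Pow(V, 2)), -1), Add(3, V)))
Function('K')(o) = 0 (Function('K')(o) = Mul(0, Pow(o, -1)) = 0)
Mul(Add(Mul(-203, Pow(194, -1)), Mul(Function('J')(-11), Pow(-212, -1))), Function('K')(12)) = Mul(Add(Mul(-203, Pow(194, -1)), Mul(Mul(Pow(-11, -1), Pow(Add(1, -11), -1), Add(3, -11)), Pow(-212, -1))), 0) = Mul(Add(Mul(-203, Rational(1, 194)), Mul(Mul(Rational(-1, 11), Pow(-10, -1), -8), Rational(-1, 212))), 0) = Mul(Add(Rational(-203, 194), Mul(Mul(Rational(-1, 11), Rational(-1, 10), -8), Rational(-1, 212))), 0) = Mul(Add(Rational(-203, 194), Mul(Rational(-4, 55), Rational(-1, 212))), 0) = Mul(Add(Rational(-203, 194), Rational(1, 2915)), 0) = Mul(Rational(-591551, 565510), 0) = 0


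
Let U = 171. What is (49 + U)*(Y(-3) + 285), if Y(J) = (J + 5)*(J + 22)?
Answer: 71060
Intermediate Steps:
Y(J) = (5 + J)*(22 + J)
(49 + U)*(Y(-3) + 285) = (49 + 171)*((110 + (-3)**2 + 27*(-3)) + 285) = 220*((110 + 9 - 81) + 285) = 220*(38 + 285) = 220*323 = 71060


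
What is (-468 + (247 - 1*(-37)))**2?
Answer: 33856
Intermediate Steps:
(-468 + (247 - 1*(-37)))**2 = (-468 + (247 + 37))**2 = (-468 + 284)**2 = (-184)**2 = 33856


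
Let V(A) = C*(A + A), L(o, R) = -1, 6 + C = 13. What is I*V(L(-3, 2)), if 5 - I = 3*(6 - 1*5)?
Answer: -28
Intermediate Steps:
C = 7 (C = -6 + 13 = 7)
V(A) = 14*A (V(A) = 7*(A + A) = 7*(2*A) = 14*A)
I = 2 (I = 5 - 3*(6 - 1*5) = 5 - 3*(6 - 5) = 5 - 3 = 2)
I*V(L(-3, 2)) = 2*(14*(-1)) = 2*(-14) = -28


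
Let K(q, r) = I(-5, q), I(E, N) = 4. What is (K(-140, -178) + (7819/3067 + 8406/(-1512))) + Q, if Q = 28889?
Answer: 7442870311/257628 ≈ 28890.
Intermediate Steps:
K(q, r) = 4
(K(-140, -178) + (7819/3067 + 8406/(-1512))) + Q = (4 + (7819/3067 + 8406/(-1512))) + 28889 = (4 + (7819*(1/3067) + 8406*(-1/1512))) + 28889 = (4 + (7819/3067 - 467/84)) + 28889 = (4 - 775493/257628) + 28889 = 255019/257628 + 28889 = 7442870311/257628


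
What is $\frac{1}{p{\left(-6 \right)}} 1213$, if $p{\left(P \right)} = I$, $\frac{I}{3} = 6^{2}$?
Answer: $\frac{1213}{108} \approx 11.231$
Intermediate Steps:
$I = 108$ ($I = 3 \cdot 6^{2} = 3 \cdot 36 = 108$)
$p{\left(P \right)} = 108$
$\frac{1}{p{\left(-6 \right)}} 1213 = \frac{1}{108} \cdot 1213 = \frac{1213}{108}$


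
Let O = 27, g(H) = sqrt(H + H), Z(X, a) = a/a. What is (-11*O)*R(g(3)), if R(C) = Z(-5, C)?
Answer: -297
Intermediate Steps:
Z(X, a) = 1
g(H) = sqrt(2)*sqrt(H) (g(H) = sqrt(2*H) = sqrt(2)*sqrt(H))
R(C) = 1
(-11*O)*R(g(3)) = -11*27*1 = -297*1 = -297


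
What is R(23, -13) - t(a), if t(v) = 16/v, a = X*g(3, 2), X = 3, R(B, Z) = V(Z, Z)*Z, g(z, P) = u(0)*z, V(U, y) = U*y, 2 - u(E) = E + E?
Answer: -19781/9 ≈ -2197.9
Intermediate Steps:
u(E) = 2 - 2*E (u(E) = 2 - (E + E) = 2 - 2*E)
g(z, P) = 2*z (g(z, P) = (2 - 2*0)*z = (2 + 0)*z = 2*z)
R(B, Z) = Z**3 (R(B, Z) = (Z*Z)*Z = Z**2*Z = Z**3)
a = 18 (a = 3*(2*3) = 3*6 = 18)
R(23, -13) - t(a) = (-13)**3 - 16/18 = -2197 - 16/18 = -2197 - 1*8/9 = -2197 - 8/9 = -19781/9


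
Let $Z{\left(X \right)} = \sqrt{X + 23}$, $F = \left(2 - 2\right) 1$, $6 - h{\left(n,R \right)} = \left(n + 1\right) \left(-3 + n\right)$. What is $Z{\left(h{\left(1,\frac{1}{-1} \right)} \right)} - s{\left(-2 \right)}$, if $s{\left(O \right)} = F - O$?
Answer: $-2 + \sqrt{33} \approx 3.7446$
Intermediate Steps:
$h{\left(n,R \right)} = 6 - \left(1 + n\right) \left(-3 + n\right)$ ($h{\left(n,R \right)} = 6 - \left(n + 1\right) \left(-3 + n\right) = 6 - \left(1 + n\right) \left(-3 + n\right)$)
$F = 0$ ($F = 0 \cdot 1 = 0$)
$s{\left(O \right)} = - O$ ($s{\left(O \right)} = 0 - O = - O$)
$Z{\left(X \right)} = \sqrt{23 + X}$
$Z{\left(h{\left(1,\frac{1}{-1} \right)} \right)} - s{\left(-2 \right)} = \sqrt{23 + \left(9 - 1^{2} + 2 \cdot 1\right)} - \left(-1\right) \left(-2\right) = \sqrt{23 + \left(9 - 1 + 2\right)} - 2 = \sqrt{23 + 10} - 2 = \sqrt{33} - 2 = -2 + \sqrt{33}$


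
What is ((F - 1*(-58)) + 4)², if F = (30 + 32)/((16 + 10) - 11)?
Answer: 984064/225 ≈ 4373.6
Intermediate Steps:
F = 62/15 (F = 62/(26 - 11) = 62/15 ≈ 4.1333)
((F - 1*(-58)) + 4)² = ((62/15 - 1*(-58)) + 4)² = ((62/15 + 58) + 4)² = (932/15 + 4)² = (992/15)² = 984064/225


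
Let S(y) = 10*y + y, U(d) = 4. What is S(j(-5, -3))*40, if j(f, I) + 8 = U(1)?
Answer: -1760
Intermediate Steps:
j(f, I) = -4 (j(f, I) = -8 + 4 = -4)
S(y) = 11*y
S(j(-5, -3))*40 = (11*(-4))*40 = -44*40 = -1760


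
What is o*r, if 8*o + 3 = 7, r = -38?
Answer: -19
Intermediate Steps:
o = ½ (o = -3/8 + (⅛)*7 = -3/8 + 7/8 = ½ ≈ 0.50000)
o*r = (½)*(-38) = -19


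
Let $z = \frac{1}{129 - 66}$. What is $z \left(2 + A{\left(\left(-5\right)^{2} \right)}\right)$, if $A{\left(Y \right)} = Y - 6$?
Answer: $\frac{1}{3} \approx 0.33333$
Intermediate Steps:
$A{\left(Y \right)} = -6 + Y$ ($A{\left(Y \right)} = Y - 6 = -6 + Y$)
$z = \frac{1}{63} \approx 0.015873$
$z \left(2 + A{\left(\left(-5\right)^{2} \right)}\right) = \frac{2 - \left(6 - \left(-5\right)^{2}\right)}{63} = \frac{2 + \left(-6 + 25\right)}{63} = \frac{2 + 19}{63} = \frac{1}{63} \cdot 21 = \frac{1}{3}$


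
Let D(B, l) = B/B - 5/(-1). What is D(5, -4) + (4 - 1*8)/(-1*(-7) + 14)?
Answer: 122/21 ≈ 5.8095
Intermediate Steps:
D(B, l) = 6 (D(B, l) = 1 - 5*(-1) = 1 + 5 = 6)
D(5, -4) + (4 - 1*8)/(-1*(-7) + 14) = 6 + (4 - 1*8)/(-1*(-7) + 14) = 6 + (4 - 8)/(7 + 14) = 6 - 4/21 = 122/21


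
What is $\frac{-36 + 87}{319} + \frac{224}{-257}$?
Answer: $- \frac{58349}{81983} \approx -0.71172$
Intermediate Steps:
$\frac{-36 + 87}{319} + \frac{224}{-257} = 51 \cdot \frac{1}{319} + 224 \left(- \frac{1}{257}\right) = \frac{51}{319} - \frac{224}{257} = - \frac{58349}{81983}$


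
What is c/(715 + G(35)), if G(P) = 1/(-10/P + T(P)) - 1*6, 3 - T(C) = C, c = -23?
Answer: -5198/160227 ≈ -0.032441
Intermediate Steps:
T(C) = 3 - C
G(P) = -6 + 1/(3 - P - 10/P) (G(P) = 1/(-10/P + (3 - P)) - 1*6 = 1/(3 - P - 10/P) - 6 = -6 + 1/(3 - P - 10/P))
c/(715 + G(35)) = -23/(715 + (-60 - 1*35 - 6*35*(-3 + 35))/(10 + 35*(-3 + 35))) = -23/(715 + (-60 - 35 - 6*35*32)/(10 + 35*32)) = -23/(715 + (-60 - 35 - 6720)/(10 + 1120)) = -23/(715 - 6815/1130) = -23/(715 + (1/1130)*(-6815)) = -23/(715 - 1363/226) = -23/(160227/226) = (226/160227)*(-23) = -5198/160227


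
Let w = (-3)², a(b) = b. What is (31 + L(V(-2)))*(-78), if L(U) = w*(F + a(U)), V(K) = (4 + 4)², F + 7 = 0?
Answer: -42432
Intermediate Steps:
F = -7 (F = -7 + 0 = -7)
V(K) = 64 (V(K) = 8² = 64)
w = 9
L(U) = -63 + 9*U (L(U) = 9*(-7 + U) = -63 + 9*U)
(31 + L(V(-2)))*(-78) = (31 + (-63 + 9*64))*(-78) = (31 + (-63 + 576))*(-78) = (31 + 513)*(-78) = 544*(-78) = -42432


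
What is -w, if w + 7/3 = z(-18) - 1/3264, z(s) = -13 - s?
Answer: -2901/1088 ≈ -2.6664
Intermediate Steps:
w = 2901/1088 (w = -7/3 + ((-13 - 1*(-18)) - 1/3264) = -7/3 + ((-13 + 18) - 1*1/3264) = -7/3 + (5 - 1/3264) = -7/3 + 16319/3264 = 2901/1088 ≈ 2.6664)
-w = -1*2901/1088 = -2901/1088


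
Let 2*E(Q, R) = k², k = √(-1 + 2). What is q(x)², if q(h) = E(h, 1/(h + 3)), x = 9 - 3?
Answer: ¼ ≈ 0.25000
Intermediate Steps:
k = 1 (k = √1 = 1)
x = 6
E(Q, R) = ½ (E(Q, R) = (½)*1² = (½)*1 = ½)
q(h) = ½
q(x)² = (½)² = ¼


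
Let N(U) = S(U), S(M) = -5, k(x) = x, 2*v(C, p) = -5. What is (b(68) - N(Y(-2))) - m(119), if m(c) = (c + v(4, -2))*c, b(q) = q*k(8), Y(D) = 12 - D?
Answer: -26629/2 ≈ -13315.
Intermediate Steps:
v(C, p) = -5/2 (v(C, p) = (1/2)*(-5) = -5/2)
b(q) = 8*q (b(q) = q*8 = 8*q)
m(c) = c*(-5/2 + c) (m(c) = (c - 5/2)*c = (-5/2 + c)*c = c*(-5/2 + c))
N(U) = -5
(b(68) - N(Y(-2))) - m(119) = (8*68 - 1*(-5)) - 119*(-5 + 2*119)/2 = (544 + 5) - 119*(-5 + 238)/2 = 549 - 119*233/2 = 549 - 1*27727/2 = 549 - 27727/2 = -26629/2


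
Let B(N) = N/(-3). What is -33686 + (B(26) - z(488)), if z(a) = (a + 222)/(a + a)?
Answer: -49330057/1464 ≈ -33695.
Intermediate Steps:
B(N) = -N/3 (B(N) = N*(-1/3) = -N/3)
z(a) = (222 + a)/(2*a) (z(a) = (222 + a)/((2*a)) = (222 + a)*(1/(2*a)) = (222 + a)/(2*a))
-33686 + (B(26) - z(488)) = -33686 + (-1/3*26 - (222 + 488)/(2*488)) = -33686 + (-26/3 - 710/(2*488)) = -33686 + (-26/3 - 1*355/488) = -33686 + (-26/3 - 355/488) = -33686 - 13753/1464 = -49330057/1464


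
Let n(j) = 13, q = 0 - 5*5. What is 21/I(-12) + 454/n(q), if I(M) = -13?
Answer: 433/13 ≈ 33.308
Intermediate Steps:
q = -25 (q = 0 - 25 = -25)
21/I(-12) + 454/n(q) = 21/(-13) + 454/13 = 21*(-1/13) + 454*(1/13) = -21/13 + 454/13 = 433/13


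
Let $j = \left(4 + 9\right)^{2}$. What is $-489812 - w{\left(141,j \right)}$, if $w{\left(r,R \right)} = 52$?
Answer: $-489864$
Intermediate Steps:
$j = 169$ ($j = 13^{2} = 169$)
$-489812 - w{\left(141,j \right)} = -489812 - 52 = -489864$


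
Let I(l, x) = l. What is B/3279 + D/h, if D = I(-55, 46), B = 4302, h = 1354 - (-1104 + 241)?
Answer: 3119063/2423181 ≈ 1.2872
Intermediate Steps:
h = 2217 (h = 1354 - 1*(-863) = 1354 + 863 = 2217)
D = -55
B/3279 + D/h = 4302/3279 - 55/2217 = 4302*(1/3279) - 55*1/2217 = 1434/1093 - 55/2217 = 3119063/2423181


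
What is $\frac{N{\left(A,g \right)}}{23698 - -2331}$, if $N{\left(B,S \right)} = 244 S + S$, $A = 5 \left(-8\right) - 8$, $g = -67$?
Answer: $- \frac{16415}{26029} \approx -0.63064$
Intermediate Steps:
$A = -48$ ($A = -40 - 8 = -48$)
$N{\left(B,S \right)} = 245 S$
$\frac{N{\left(A,g \right)}}{23698 - -2331} = \frac{245 \left(-67\right)}{23698 - -2331} = - \frac{16415}{23698 + 2331} = - \frac{16415}{26029}$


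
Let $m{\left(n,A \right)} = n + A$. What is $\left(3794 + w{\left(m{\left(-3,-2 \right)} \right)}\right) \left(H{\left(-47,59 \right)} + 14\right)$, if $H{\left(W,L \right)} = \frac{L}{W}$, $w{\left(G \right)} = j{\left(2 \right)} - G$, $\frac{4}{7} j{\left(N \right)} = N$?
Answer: $\frac{4555395}{94} \approx 48462.0$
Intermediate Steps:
$m{\left(n,A \right)} = A + n$
$j{\left(N \right)} = \frac{7 N}{4}$
$w{\left(G \right)} = \frac{7}{2} - G$ ($w{\left(G \right)} = \frac{7}{4} \cdot 2 - G = \frac{7}{2} - G$)
$\left(3794 + w{\left(m{\left(-3,-2 \right)} \right)}\right) \left(H{\left(-47,59 \right)} + 14\right) = \left(3794 + \left(\frac{7}{2} - \left(-2 - 3\right)\right)\right) \left(\frac{59}{-47} + 14\right) = \left(3794 + \left(\frac{7}{2} - -5\right)\right) \left(59 \left(- \frac{1}{47}\right) + 14\right) = \left(3794 + \left(\frac{7}{2} + 5\right)\right) \left(- \frac{59}{47} + 14\right) = \left(3794 + \frac{17}{2}\right) \frac{599}{47} = \frac{7605}{2} \cdot \frac{599}{47} = \frac{4555395}{94}$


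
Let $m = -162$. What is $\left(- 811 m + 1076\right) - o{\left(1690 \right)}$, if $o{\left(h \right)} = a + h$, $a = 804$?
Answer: $129964$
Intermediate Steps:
$o{\left(h \right)} = 804 + h$
$\left(- 811 m + 1076\right) - o{\left(1690 \right)} = \left(\left(-811\right) \left(-162\right) + 1076\right) - \left(804 + 1690\right) = \left(131382 + 1076\right) - 2494 = 132458 - 2494 = 129964$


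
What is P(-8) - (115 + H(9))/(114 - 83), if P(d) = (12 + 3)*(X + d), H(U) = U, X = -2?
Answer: -154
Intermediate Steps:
P(d) = -30 + 15*d (P(d) = (12 + 3)*(-2 + d) = 15*(-2 + d) = -30 + 15*d)
P(-8) - (115 + H(9))/(114 - 83) = (-30 + 15*(-8)) - (115 + 9)/(114 - 83) = (-30 - 120) - 124/31 = -150 - 124/31 = -150 - 1*4 = -150 - 4 = -154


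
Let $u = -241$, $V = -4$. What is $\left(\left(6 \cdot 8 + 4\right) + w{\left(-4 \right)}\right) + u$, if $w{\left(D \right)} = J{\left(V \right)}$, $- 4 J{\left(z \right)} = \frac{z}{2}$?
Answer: $- \frac{377}{2} \approx -188.5$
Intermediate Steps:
$J{\left(z \right)} = - \frac{z}{8}$ ($J{\left(z \right)} = - \frac{z \frac{1}{2}}{4} = - \frac{\frac{1}{2} z}{4} = - \frac{z}{8}$)
$w{\left(D \right)} = \frac{1}{2}$ ($w{\left(D \right)} = \left(- \frac{1}{8}\right) \left(-4\right) = \frac{1}{2}$)
$\left(\left(6 \cdot 8 + 4\right) + w{\left(-4 \right)}\right) + u = \left(\left(6 \cdot 8 + 4\right) + \frac{1}{2}\right) - 241 = \left(\left(48 + 4\right) + \frac{1}{2}\right) - 241 = \left(52 + \frac{1}{2}\right) - 241 = \frac{105}{2} - 241 = - \frac{377}{2}$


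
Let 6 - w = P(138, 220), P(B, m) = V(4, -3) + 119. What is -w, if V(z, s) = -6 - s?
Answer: 110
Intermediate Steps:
P(B, m) = 116 (P(B, m) = (-6 - 1*(-3)) + 119 = (-6 + 3) + 119 = -3 + 119 = 116)
w = -110 (w = 6 - 1*116 = 6 - 116 = -110)
-w = -1*(-110) = 110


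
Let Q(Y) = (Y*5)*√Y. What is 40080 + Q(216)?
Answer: 40080 + 6480*√6 ≈ 55953.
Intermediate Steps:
Q(Y) = 5*Y^(3/2) (Q(Y) = (5*Y)*√Y = 5*Y^(3/2))
40080 + Q(216) = 40080 + 5*216^(3/2) = 40080 + 5*(1296*√6) = 40080 + 6480*√6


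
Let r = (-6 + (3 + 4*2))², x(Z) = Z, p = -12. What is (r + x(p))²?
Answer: 169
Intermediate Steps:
r = 25 (r = (-6 + (3 + 8))² = (-6 + 11)² = 5² = 25)
(r + x(p))² = (25 - 12)² = 13² = 169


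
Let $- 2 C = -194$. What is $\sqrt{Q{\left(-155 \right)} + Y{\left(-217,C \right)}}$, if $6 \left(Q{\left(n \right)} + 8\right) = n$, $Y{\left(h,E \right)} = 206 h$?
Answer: $\frac{i \sqrt{1610490}}{6} \approx 211.51 i$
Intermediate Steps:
$C = 97$ ($C = \left(- \frac{1}{2}\right) \left(-194\right) = 97$)
$Q{\left(n \right)} = -8 + \frac{n}{6}$
$\sqrt{Q{\left(-155 \right)} + Y{\left(-217,C \right)}} = \sqrt{\left(-8 + \frac{1}{6} \left(-155\right)\right) + 206 \left(-217\right)} = \sqrt{\left(-8 - \frac{155}{6}\right) - 44702} = \sqrt{- \frac{203}{6} - 44702} = \sqrt{- \frac{268415}{6}} = \frac{i \sqrt{1610490}}{6}$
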